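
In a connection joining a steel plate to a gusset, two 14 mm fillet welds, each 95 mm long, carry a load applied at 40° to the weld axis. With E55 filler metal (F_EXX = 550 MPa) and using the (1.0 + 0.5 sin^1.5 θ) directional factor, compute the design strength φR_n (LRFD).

φR_n ≈ 585 kN

t_e = 0.707 × 14 = 9.898 mm; A_we = 9.898 × 190 = 1881 mm².
Directional factor: 1.0 + 0.5 sin^1.5(40°) = 1.258.
F_nw = 0.6 × 550 × 1.258 = 415 MPa.
φR_n = 0.75 × 415 × 1881 × 10⁻³ = 585.4 kN.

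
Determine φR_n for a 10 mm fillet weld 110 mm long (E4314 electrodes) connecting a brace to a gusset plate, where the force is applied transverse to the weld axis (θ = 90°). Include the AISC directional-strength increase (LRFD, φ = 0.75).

φR_n ≈ 226 kN

E43XX → F_EXX = 430 MPa.
t_e = 0.707 × 10 = 7.07 mm; A_we = 7.07 × 110 = 777.7 mm².
Directional factor: 1.0 + 0.5 sin^1.5(90°) = 1.5.
F_nw = 0.6 × 430 × 1.5 = 387 MPa.
φR_n = 0.75 × 387 × 777.7 × 10⁻³ = 225.7 kN.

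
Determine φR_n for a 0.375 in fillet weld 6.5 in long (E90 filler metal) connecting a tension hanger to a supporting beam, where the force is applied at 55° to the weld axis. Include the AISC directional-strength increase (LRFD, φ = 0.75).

E90XX → F_EXX = 90 ksi.
t_e = 0.707 × 0.375 = 0.2651 in; A_we = 0.2651 × 6.5 = 1.723 in².
Directional factor: 1.0 + 0.5 sin^1.5(55°) = 1.371.
F_nw = 0.6 × 90 × 1.371 = 74.02 ksi.
φR_n = 0.75 × 74.02 × 1.723 = 95.67 kip.

φR_n ≈ 95.7 kip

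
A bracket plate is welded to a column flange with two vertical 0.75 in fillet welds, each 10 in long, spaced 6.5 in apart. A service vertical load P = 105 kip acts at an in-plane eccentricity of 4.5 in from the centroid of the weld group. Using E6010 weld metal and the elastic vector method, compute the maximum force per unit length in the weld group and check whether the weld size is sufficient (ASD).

E60XX → F_EXX = 60 ksi.
Total weld length L_w = 20 in. Treat welds as unit-width lines.
Polar moment about centroid: J = 2[d³/12 + d(b/2)²] = 2[10³/12 + 10×3.25²] = 377.9 in³.
Direct shear f_v = P/L_w = 105 / 20 = 5.25 kip/in (vertical).
Torsion M = P·e = 105 × 4.5 = 472.5 kip·in.
Critical point at (x, y) = (3.25, 5) from centroid. f_tx = M·y/J = 6.251 kip/in; f_ty = M·x/J = 4.063 kip/in.
Resultant f_max = √[f_tx² + (f_v + f_ty)²] = √[6.251² + (5.25 + 4.063)²] = 11.22 kip/in.
Capacity per unit length: r_n/Ω = (1/2.0) × 0.6 × 60 × (0.707 × 0.75) = 9.544 kip/in.
11.22 > 9.544 → NOT adequate.

f_max ≈ 11.2 kip/in; NOT adequate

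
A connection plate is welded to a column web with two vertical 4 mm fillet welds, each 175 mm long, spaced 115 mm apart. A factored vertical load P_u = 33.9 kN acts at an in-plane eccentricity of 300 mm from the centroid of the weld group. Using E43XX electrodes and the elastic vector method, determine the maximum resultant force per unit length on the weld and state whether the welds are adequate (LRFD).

f_max ≈ 578 N/mm; NOT adequate

E43XX → F_EXX = 430 MPa.
Total weld length L_w = 350 mm. Treat welds as unit-width lines.
Polar moment about centroid: J = 2[d³/12 + d(b/2)²] = 2[175³/12 + 175×57.5²] = 2050000 mm³.
Direct shear f_v = P/L_w = 33.9×10³ / 350 = 96.86 N/mm (vertical).
Torsion M = P·e = 33.9×10³ × 300 = 10170000 N·mm.
Critical point at (x, y) = (57.5, 87.5) from centroid. f_tx = M·y/J = 434 N/mm; f_ty = M·x/J = 285.2 N/mm.
Resultant f_max = √[f_tx² + (f_v + f_ty)²] = √[434² + (96.86 + 285.2)²] = 578.2 N/mm.
Capacity per unit length: φr_n = 0.75 × 0.6 × 430 × (0.707 × 4) = 547.2 N/mm.
578.2 > 547.2 → NOT adequate.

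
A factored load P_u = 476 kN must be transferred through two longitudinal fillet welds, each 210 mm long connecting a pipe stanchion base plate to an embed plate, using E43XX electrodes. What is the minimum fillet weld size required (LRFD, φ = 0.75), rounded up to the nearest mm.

E43XX → F_EXX = 430 MPa.
Total weld length L = 420 mm.
Required throat t_e = P_u / (φ × 0.6 F_EXX × L) = 476 / (0.75 × 0.6 × 430 × 420 × 10⁻³) = 5.857 mm.
Required leg w = t_e / 0.707 = 8.284 mm → use 9 mm.

w = 9 mm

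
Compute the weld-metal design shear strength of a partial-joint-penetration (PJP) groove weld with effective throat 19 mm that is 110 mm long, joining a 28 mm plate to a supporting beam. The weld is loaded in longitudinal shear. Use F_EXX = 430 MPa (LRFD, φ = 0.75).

φR_n ≈ 404 kN

Effective throat (given) t_e = 19 mm.
A_we = 19 × 110 = 2090 mm².
F_nw = 0.6 F_EXX = 258 MPa.
φR_n = 0.75 × 258 × 2090 × 10⁻³ = 404.4 kN.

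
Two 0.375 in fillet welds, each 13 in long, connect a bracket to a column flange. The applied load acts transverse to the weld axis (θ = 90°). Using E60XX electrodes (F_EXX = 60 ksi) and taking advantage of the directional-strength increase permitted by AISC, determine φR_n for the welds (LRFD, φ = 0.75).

φR_n ≈ 279 kips

t_e = 0.707 × 0.375 = 0.2651 in; A_we = 0.2651 × 26 = 6.893 in².
Directional factor: 1.0 + 0.5 sin^1.5(90°) = 1.5.
F_nw = 0.6 × 60 × 1.5 = 54 ksi.
φR_n = 0.75 × 54 × 6.893 = 279.2 kips.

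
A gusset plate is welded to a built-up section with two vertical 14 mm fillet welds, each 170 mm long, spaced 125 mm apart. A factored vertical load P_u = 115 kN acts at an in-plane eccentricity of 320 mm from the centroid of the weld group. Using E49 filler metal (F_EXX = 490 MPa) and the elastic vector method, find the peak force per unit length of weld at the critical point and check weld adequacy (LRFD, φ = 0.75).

f_max ≈ 2030 N/mm; adequate

Total weld length L_w = 340 mm. Treat welds as unit-width lines.
Polar moment about centroid: J = 2[d³/12 + d(b/2)²] = 2[170³/12 + 170×62.5²] = 2147000 mm³.
Direct shear f_v = P/L_w = 115×10³ / 340 = 338.2 N/mm (vertical).
Torsion M = P·e = 115×10³ × 320 = 36800000 N·mm.
Critical point at (x, y) = (62.5, 85) from centroid. f_tx = M·y/J = 1457 N/mm; f_ty = M·x/J = 1071 N/mm.
Resultant f_max = √[f_tx² + (f_v + f_ty)²] = √[1457² + (338.2 + 1071)²] = 2027 N/mm.
Capacity per unit length: φr_n = 0.75 × 0.6 × 490 × (0.707 × 14) = 2183 N/mm.
2027 ≤ 2183 → adequate.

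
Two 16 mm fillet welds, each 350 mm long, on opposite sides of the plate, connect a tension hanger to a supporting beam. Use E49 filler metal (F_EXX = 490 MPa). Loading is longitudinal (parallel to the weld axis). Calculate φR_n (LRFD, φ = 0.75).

φR_n ≈ 1750 kN

Effective throat t_e = 0.707 × 16 = 11.31 mm.
Total length L = 700 mm; A_we = 11.31 × 700 = 7918 mm².
F_nw = 0.6 F_EXX = 0.6 × 490 = 294 MPa.
φR_n = 0.75 × 294 × 7918 × 10⁻³ = 1746 kN.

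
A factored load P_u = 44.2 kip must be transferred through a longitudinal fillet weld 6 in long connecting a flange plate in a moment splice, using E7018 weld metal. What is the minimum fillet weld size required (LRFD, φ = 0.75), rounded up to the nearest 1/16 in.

w = 3/8 in

E70XX → F_EXX = 70 ksi.
Total weld length L = 6 in.
Required throat t_e = P_u / (φ × 0.6 F_EXX × L) = 44.2 / (0.75 × 0.6 × 70 × 6) = 0.2339 in.
Required leg w = t_e / 0.707 = 0.3308 in → use 3/8 in.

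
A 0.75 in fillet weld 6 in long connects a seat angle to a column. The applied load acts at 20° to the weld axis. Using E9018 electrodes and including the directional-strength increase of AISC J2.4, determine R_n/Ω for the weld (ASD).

R_n/Ω ≈ 94.5 kips

E90XX → F_EXX = 90 ksi.
t_e = 0.707 × 0.75 = 0.5302 in; A_we = 0.5302 × 6 = 3.181 in².
Directional factor: 1.0 + 0.5 sin^1.5(20°) = 1.1.
F_nw = 0.6 × 90 × 1.1 = 59.4 ksi.
R_n/Ω = (59.4 × 3.181) / 2.0 = 94.49 kips.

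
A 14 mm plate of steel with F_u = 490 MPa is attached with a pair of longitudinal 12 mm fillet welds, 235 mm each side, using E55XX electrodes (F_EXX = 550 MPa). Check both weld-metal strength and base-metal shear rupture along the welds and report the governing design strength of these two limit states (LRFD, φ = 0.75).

t_e = 0.707 × 12 = 8.484 mm; L = 470 mm.
Weld metal: φR_n = 0.75 × 0.6 × 550 × 8.484 × 470 × 10⁻³ = 986.9 kN.
Base metal (shear rupture): φR_n = 0.75 × 0.6 × 490 × 14 × 470 × 10⁻³ = 1451 kN.
Governing: weld metal.

φR_n ≈ 987 kN (weld metal governs)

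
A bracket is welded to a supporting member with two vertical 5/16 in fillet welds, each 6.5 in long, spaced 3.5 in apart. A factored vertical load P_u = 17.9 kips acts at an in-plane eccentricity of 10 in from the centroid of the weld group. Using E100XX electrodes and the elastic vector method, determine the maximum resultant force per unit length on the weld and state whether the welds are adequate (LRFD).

E100XX → F_EXX = 100 ksi.
Total weld length L_w = 13 in. Treat welds as unit-width lines.
Polar moment about centroid: J = 2[d³/12 + d(b/2)²] = 2[6.5³/12 + 6.5×1.75²] = 85.58 in³.
Direct shear f_v = P/L_w = 17.9 / 13 = 1.377 kip/in (vertical).
Torsion M = P·e = 17.9 × 10 = 179 kip·in.
Critical point at (x, y) = (1.75, 3.25) from centroid. f_tx = M·y/J = 6.797 kip/in; f_ty = M·x/J = 3.66 kip/in.
Resultant f_max = √[f_tx² + (f_v + f_ty)²] = √[6.797² + (1.377 + 3.66)²] = 8.46 kip/in.
Capacity per unit length: φr_n = 0.75 × 0.6 × 100 × (0.707 × 0.3125) = 9.942 kip/in.
8.46 ≤ 9.942 → adequate.

f_max ≈ 8.46 kip/in; adequate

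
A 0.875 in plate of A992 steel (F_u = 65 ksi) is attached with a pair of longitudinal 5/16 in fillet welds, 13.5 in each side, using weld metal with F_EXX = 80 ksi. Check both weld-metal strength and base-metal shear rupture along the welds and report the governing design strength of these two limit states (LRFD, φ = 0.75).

t_e = 0.707 × 0.3125 = 0.2209 in; L = 27 in.
Weld metal: φR_n = 0.75 × 0.6 × 80 × 0.2209 × 27 = 214.8 kip.
Base metal (shear rupture): φR_n = 0.75 × 0.6 × 65 × 0.875 × 27 = 691 kip.
Governing: weld metal.

φR_n ≈ 215 kip (weld metal governs)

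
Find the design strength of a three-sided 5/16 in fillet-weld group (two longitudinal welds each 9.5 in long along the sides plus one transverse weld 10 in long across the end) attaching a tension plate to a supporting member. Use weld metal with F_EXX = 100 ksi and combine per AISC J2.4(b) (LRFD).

φR_n ≈ 310 kips

t_e = 0.707 × 0.3125 = 0.2209 in.
R_nwl = 0.6 × 100 × 0.2209 × 19 = 251.9 kips (longitudinal, 2 welds).
R_nwt = 0.6 × 100 × 0.2209 × 10 = 132.6 kips (transverse, base value).
(i) R_nwl + R_nwt = 384.4 kips; (ii) 0.85 R_nwl + 1.5 R_nwt = 412.9 kips.
R_n = max = 412.9 kips [governs: (ii)]; φR_n = 309.7 kips.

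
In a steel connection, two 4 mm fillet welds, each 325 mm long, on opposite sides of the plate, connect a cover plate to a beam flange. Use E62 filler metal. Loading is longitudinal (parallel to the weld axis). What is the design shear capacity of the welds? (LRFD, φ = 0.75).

φR_n ≈ 513 kN

E62XX → F_EXX = 620 MPa.
Effective throat t_e = 0.707 × 4 = 2.828 mm.
Total length L = 650 mm; A_we = 2.828 × 650 = 1838 mm².
F_nw = 0.6 F_EXX = 0.6 × 620 = 372 MPa.
φR_n = 0.75 × 372 × 1838 × 10⁻³ = 512.9 kN.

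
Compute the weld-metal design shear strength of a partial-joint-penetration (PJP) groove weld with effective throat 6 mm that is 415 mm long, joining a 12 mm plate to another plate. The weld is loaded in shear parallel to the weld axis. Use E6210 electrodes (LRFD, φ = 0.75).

φR_n ≈ 695 kN

E62XX → F_EXX = 620 MPa.
Effective throat (given) t_e = 6 mm.
A_we = 6 × 415 = 2490 mm².
F_nw = 0.6 F_EXX = 372 MPa.
φR_n = 0.75 × 372 × 2490 × 10⁻³ = 694.7 kN.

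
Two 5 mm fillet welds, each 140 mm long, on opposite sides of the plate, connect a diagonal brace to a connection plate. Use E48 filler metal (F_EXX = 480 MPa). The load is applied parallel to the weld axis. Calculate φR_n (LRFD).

Effective throat t_e = 0.707 × 5 = 3.535 mm.
Total length L = 280 mm; A_we = 3.535 × 280 = 989.8 mm².
F_nw = 0.6 F_EXX = 0.6 × 480 = 288 MPa.
φR_n = 0.75 × 288 × 989.8 × 10⁻³ = 213.8 kN.

φR_n ≈ 214 kN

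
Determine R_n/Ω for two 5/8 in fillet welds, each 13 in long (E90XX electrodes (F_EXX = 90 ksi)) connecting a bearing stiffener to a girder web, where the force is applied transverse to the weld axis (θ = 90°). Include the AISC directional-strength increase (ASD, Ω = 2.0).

R_n/Ω ≈ 465 kip

t_e = 0.707 × 0.625 = 0.4419 in; A_we = 0.4419 × 26 = 11.49 in².
Directional factor: 1.0 + 0.5 sin^1.5(90°) = 1.5.
F_nw = 0.6 × 90 × 1.5 = 81 ksi.
R_n/Ω = (81 × 11.49) / 2.0 = 465.3 kip.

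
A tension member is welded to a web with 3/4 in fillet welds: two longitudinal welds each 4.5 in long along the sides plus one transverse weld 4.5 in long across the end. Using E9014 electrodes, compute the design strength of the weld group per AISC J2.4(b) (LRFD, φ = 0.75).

E90XX → F_EXX = 90 ksi.
t_e = 0.707 × 0.75 = 0.5302 in.
R_nwl = 0.6 × 90 × 0.5302 × 9 = 257.7 kip (longitudinal, 2 welds).
R_nwt = 0.6 × 90 × 0.5302 × 4.5 = 128.9 kip (transverse, base value).
(i) R_nwl + R_nwt = 386.6 kip; (ii) 0.85 R_nwl + 1.5 R_nwt = 412.3 kip.
R_n = max = 412.3 kip [governs: (ii)]; φR_n = 309.2 kip.

φR_n ≈ 309 kip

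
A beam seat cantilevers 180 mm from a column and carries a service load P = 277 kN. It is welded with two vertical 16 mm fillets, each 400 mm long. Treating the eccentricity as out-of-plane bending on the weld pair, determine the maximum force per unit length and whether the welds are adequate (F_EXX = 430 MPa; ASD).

L_w = 2 × 400 = 800 mm; section modulus (unit throat) S = 2 × L²/6 = 53330 mm².
Direct shear f_v = P/L_w = 277×10³/800 = 346.2 N/mm.
Moment M = P × e = 277×10³ × 180 = 49860000 N·mm; bending f_b = M/S = 934.9 N/mm.
f_max = √(f_v² + f_b²) = √(346.2² + 934.9²) = 996.9 N/mm.
r_n/Ω = (1/2.0) × 0.6 × 430 × (0.707 × 16) = 1459 N/mm → adequate.

f_max ≈ 997 N/mm; adequate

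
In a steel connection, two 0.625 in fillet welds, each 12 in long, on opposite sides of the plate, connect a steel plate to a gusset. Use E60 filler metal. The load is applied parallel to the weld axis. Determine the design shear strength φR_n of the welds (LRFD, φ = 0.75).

φR_n ≈ 286 kip

E60XX → F_EXX = 60 ksi.
Effective throat t_e = 0.707 × 0.625 = 0.4419 in.
Total length L = 24 in; A_we = 0.4419 × 24 = 10.6 in².
F_nw = 0.6 F_EXX = 0.6 × 60 = 36 ksi.
φR_n = 0.75 × 36 × 10.6 = 286.3 kip.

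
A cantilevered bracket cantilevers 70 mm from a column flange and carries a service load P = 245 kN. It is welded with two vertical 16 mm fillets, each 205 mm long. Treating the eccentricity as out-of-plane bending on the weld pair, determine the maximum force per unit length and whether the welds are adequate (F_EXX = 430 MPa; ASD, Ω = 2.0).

f_max ≈ 1360 N/mm; adequate

L_w = 2 × 205 = 410 mm; section modulus (unit throat) S = 2 × L²/6 = 14010 mm².
Direct shear f_v = P/L_w = 245×10³/410 = 597.6 N/mm.
Moment M = P × e = 245×10³ × 70 = 17150000 N·mm; bending f_b = M/S = 1224 N/mm.
f_max = √(f_v² + f_b²) = √(597.6² + 1224²) = 1362 N/mm.
r_n/Ω = (1/2.0) × 0.6 × 430 × (0.707 × 16) = 1459 N/mm → adequate.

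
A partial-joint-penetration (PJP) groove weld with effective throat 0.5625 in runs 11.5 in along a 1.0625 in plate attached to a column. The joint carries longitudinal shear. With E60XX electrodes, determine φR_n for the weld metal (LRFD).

E60XX → F_EXX = 60 ksi.
Effective throat (given) t_e = 0.5625 in.
A_we = 0.5625 × 11.5 = 6.469 in².
F_nw = 0.6 F_EXX = 36 ksi.
φR_n = 0.75 × 36 × 6.469 = 174.7 kip.

φR_n ≈ 175 kip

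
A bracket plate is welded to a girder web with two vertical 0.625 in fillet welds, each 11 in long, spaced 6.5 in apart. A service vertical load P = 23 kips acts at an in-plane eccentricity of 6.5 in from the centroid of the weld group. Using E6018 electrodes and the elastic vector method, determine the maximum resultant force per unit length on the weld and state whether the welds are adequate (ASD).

E60XX → F_EXX = 60 ksi.
Total weld length L_w = 22 in. Treat welds as unit-width lines.
Polar moment about centroid: J = 2[d³/12 + d(b/2)²] = 2[11³/12 + 11×3.25²] = 454.2 in³.
Direct shear f_v = P/L_w = 23 / 22 = 1.045 kip/in (vertical).
Torsion M = P·e = 23 × 6.5 = 149.5 kip·in.
Critical point at (x, y) = (3.25, 5.5) from centroid. f_tx = M·y/J = 1.81 kip/in; f_ty = M·x/J = 1.07 kip/in.
Resultant f_max = √[f_tx² + (f_v + f_ty)²] = √[1.81² + (1.045 + 1.07)²] = 2.784 kip/in.
Capacity per unit length: r_n/Ω = (1/2.0) × 0.6 × 60 × (0.707 × 0.625) = 7.954 kip/in.
2.784 ≤ 7.954 → adequate.

f_max ≈ 2.78 kip/in; adequate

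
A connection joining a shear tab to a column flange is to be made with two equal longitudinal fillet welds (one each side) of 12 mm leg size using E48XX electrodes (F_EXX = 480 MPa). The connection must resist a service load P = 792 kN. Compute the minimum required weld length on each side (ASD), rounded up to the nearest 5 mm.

L = 325 mm on each side

Throat t_e = 0.707 × 12 = 8.484 mm.
r_n/Ω = (0.6 × 480 × 8.484) / 2.0 = 1222 N/mm = 1.222 kN/mm.
L_req = P / (r_n/Ω) = 792 / 1.222 = 648.3 mm total.
Per side: 648.3 / 2 = 324.1 mm.
Round up → use L = 325 mm on each side.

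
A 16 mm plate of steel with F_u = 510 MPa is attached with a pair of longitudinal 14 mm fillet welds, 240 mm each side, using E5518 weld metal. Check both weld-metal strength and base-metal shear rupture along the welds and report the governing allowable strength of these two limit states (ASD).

R_n/Ω ≈ 784 kN (weld metal governs)

E55XX → F_EXX = 550 MPa.
t_e = 0.707 × 14 = 9.898 mm; L = 480 mm.
Weld metal: R_n/Ω = (1/2.0) × 0.6 × 550 × 9.898 × 480 × 10⁻³ = 783.9 kN.
Base metal (shear rupture): R_n/Ω = (1/2.0) × 0.6 × 510 × 16 × 480 × 10⁻³ = 1175 kN.
Governing: weld metal.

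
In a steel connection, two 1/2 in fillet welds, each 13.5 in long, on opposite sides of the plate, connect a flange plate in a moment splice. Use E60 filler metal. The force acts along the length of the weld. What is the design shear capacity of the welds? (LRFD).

φR_n ≈ 258 kip

E60XX → F_EXX = 60 ksi.
Effective throat t_e = 0.707 × 0.5 = 0.3535 in.
Total length L = 27 in; A_we = 0.3535 × 27 = 9.544 in².
F_nw = 0.6 F_EXX = 0.6 × 60 = 36 ksi.
φR_n = 0.75 × 36 × 9.544 = 257.7 kip.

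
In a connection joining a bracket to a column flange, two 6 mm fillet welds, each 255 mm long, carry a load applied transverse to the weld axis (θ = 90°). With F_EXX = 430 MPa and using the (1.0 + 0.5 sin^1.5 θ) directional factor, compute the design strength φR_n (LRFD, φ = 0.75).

φR_n ≈ 628 kN

t_e = 0.707 × 6 = 4.242 mm; A_we = 4.242 × 510 = 2163 mm².
Directional factor: 1.0 + 0.5 sin^1.5(90°) = 1.5.
F_nw = 0.6 × 430 × 1.5 = 387 MPa.
φR_n = 0.75 × 387 × 2163 × 10⁻³ = 627.9 kN.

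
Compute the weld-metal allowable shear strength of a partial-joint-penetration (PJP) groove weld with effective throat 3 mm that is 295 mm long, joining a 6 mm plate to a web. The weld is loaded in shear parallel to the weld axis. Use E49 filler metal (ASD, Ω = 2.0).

R_n/Ω ≈ 130 kN

E49XX → F_EXX = 490 MPa.
Effective throat (given) t_e = 3 mm.
A_we = 3 × 295 = 885 mm².
F_nw = 0.6 F_EXX = 294 MPa.
R_n/Ω = (294 × 885) / 2.0 × 10⁻³ = 130.1 kN.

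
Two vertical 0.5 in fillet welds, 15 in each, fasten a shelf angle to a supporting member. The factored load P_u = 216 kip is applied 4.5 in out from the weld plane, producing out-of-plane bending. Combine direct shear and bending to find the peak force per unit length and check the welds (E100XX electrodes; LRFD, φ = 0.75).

f_max ≈ 14.8 kip/in; adequate

E100XX → F_EXX = 100 ksi.
L_w = 2 × 15 = 30 in; section modulus (unit throat) S = 2 × L²/6 = 75 in².
Direct shear f_v = P/L_w = 216/30 = 7.2 kip/in.
Moment M = P × e = 216 × 4.5 = 972 kip·in; bending f_b = M/S = 12.96 kip/in.
f_max = √(f_v² + f_b²) = √(7.2² + 12.96²) = 14.83 kip/in.
φr_n = 0.75 × 0.6 × 100 × (0.707 × 0.5) = 15.91 kip/in → adequate.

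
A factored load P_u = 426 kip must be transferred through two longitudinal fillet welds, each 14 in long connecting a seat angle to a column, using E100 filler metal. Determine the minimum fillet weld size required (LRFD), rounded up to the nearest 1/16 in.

w = 1/2 in

E100XX → F_EXX = 100 ksi.
Total weld length L = 28 in.
Required throat t_e = P_u / (φ × 0.6 F_EXX × L) = 426 / (0.75 × 0.6 × 100 × 28) = 0.3381 in.
Required leg w = t_e / 0.707 = 0.4782 in → use 1/2 in.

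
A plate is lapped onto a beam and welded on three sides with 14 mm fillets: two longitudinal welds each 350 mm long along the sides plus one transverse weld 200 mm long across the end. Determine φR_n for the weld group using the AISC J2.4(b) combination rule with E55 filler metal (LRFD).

φR_n ≈ 2200 kN

E55XX → F_EXX = 550 MPa.
t_e = 0.707 × 14 = 9.898 mm.
R_nwl = 0.6 × 550 × 9.898 × 700 × 10⁻³ = 2286 kN (longitudinal, 2 welds).
R_nwt = 0.6 × 550 × 9.898 × 200 × 10⁻³ = 653.3 kN (transverse, base value).
(i) R_nwl + R_nwt = 2940 kN; (ii) 0.85 R_nwl + 1.5 R_nwt = 2923 kN.
R_n = max = 2940 kN [governs: (i)]; φR_n = 2205 kN.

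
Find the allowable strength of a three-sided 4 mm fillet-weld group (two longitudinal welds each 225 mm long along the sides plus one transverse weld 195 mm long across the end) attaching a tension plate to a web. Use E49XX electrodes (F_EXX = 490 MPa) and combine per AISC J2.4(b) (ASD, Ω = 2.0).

R_n/Ω ≈ 281 kN

t_e = 0.707 × 4 = 2.828 mm.
R_nwl = 0.6 × 490 × 2.828 × 450 × 10⁻³ = 374.1 kN (longitudinal, 2 welds).
R_nwt = 0.6 × 490 × 2.828 × 195 × 10⁻³ = 162.1 kN (transverse, base value).
(i) R_nwl + R_nwt = 536.3 kN; (ii) 0.85 R_nwl + 1.5 R_nwt = 561.2 kN.
R_n = max = 561.2 kN [governs: (ii)]; R_n/Ω = 280.6 kN.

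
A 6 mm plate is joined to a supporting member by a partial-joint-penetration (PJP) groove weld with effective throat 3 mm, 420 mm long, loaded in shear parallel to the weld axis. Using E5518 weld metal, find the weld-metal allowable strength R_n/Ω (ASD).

R_n/Ω ≈ 208 kN

E55XX → F_EXX = 550 MPa.
Effective throat (given) t_e = 3 mm.
A_we = 3 × 420 = 1260 mm².
F_nw = 0.6 F_EXX = 330 MPa.
R_n/Ω = (330 × 1260) / 2.0 × 10⁻³ = 207.9 kN.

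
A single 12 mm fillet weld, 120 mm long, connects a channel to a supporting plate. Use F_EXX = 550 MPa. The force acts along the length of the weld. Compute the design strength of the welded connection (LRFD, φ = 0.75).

Effective throat t_e = 0.707 × 12 = 8.484 mm.
Total length L = 120 mm; A_we = 8.484 × 120 = 1018 mm².
F_nw = 0.6 F_EXX = 0.6 × 550 = 330 MPa.
φR_n = 0.75 × 330 × 1018 × 10⁻³ = 252 kN.

φR_n ≈ 252 kN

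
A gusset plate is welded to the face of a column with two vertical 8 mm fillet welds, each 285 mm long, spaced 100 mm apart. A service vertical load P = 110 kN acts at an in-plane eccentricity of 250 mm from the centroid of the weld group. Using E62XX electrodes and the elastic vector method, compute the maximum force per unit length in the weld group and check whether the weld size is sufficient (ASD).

E62XX → F_EXX = 620 MPa.
Total weld length L_w = 570 mm. Treat welds as unit-width lines.
Polar moment about centroid: J = 2[d³/12 + d(b/2)²] = 2[285³/12 + 285×50²] = 5283000 mm³.
Direct shear f_v = P/L_w = 110×10³ / 570 = 193 N/mm (vertical).
Torsion M = P·e = 110×10³ × 250 = 27500000 N·mm.
Critical point at (x, y) = (50, 142.5) from centroid. f_tx = M·y/J = 741.7 N/mm; f_ty = M·x/J = 260.3 N/mm.
Resultant f_max = √[f_tx² + (f_v + f_ty)²] = √[741.7² + (193 + 260.3)²] = 869.3 N/mm.
Capacity per unit length: r_n/Ω = (1/2.0) × 0.6 × 620 × (0.707 × 8) = 1052 N/mm.
869.3 ≤ 1052 → adequate.

f_max ≈ 869 N/mm; adequate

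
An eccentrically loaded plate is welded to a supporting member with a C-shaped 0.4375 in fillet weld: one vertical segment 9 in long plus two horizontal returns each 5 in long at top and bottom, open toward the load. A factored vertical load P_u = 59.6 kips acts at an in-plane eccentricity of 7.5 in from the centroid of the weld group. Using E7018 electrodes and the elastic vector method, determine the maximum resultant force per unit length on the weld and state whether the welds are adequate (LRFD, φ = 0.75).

E70XX → F_EXX = 70 ksi.
Total weld length L_w = 19 in. Treat welds as unit-width lines.
Centroid: x̄ = 2×5×2.5 / 19 = 1.316 in from the vertical weld.
Polar moment about centroid: J = I_x + I_y = [9³/12 + 2×5×4.5²] + [9×1.316² + 2(5³/12 + 5×1.184²)] = 313.7 in³.
Direct shear f_v = P/L_w = 59.6 / 19 = 3.137 kip/in (vertical).
Torsion M = P·e = 59.6 × 7.5 = 447 kip·in.
Critical point at (x, y) = (3.684, 4.5) from centroid. f_tx = M·y/J = 6.412 kip/in; f_ty = M·x/J = 5.25 kip/in.
Resultant f_max = √[f_tx² + (f_v + f_ty)²] = √[6.412² + (3.137 + 5.25)²] = 10.56 kip/in.
Capacity per unit length: φr_n = 0.75 × 0.6 × 70 × (0.707 × 0.4375) = 9.743 kip/in.
10.56 > 9.743 → NOT adequate.

f_max ≈ 10.6 kip/in; NOT adequate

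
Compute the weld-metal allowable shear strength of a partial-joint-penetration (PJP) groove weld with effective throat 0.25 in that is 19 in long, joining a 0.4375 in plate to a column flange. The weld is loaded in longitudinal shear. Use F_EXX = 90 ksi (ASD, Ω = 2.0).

R_n/Ω ≈ 128 kip

Effective throat (given) t_e = 0.25 in.
A_we = 0.25 × 19 = 4.75 in².
F_nw = 0.6 F_EXX = 54 ksi.
R_n/Ω = (54 × 4.75) / 2.0 = 128.2 kip.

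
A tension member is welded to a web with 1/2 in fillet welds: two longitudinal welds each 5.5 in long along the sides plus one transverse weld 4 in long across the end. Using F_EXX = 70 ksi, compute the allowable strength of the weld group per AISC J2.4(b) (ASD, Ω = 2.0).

R_n/Ω ≈ 114 kip

t_e = 0.707 × 0.5 = 0.3535 in.
R_nwl = 0.6 × 70 × 0.3535 × 11 = 163.3 kip (longitudinal, 2 welds).
R_nwt = 0.6 × 70 × 0.3535 × 4 = 59.39 kip (transverse, base value).
(i) R_nwl + R_nwt = 222.7 kip; (ii) 0.85 R_nwl + 1.5 R_nwt = 227.9 kip.
R_n = max = 227.9 kip [governs: (ii)]; R_n/Ω = 114 kip.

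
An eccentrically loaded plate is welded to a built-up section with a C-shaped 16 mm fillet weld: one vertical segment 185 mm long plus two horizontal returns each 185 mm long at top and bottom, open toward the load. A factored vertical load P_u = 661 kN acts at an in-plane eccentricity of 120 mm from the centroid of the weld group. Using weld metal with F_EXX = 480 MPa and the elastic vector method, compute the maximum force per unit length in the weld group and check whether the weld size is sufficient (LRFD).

f_max ≈ 3140 N/mm; NOT adequate

Total weld length L_w = 555 mm. Treat welds as unit-width lines.
Centroid: x̄ = 2×185×92.5 / 555 = 61.67 mm from the vertical weld.
Polar moment about centroid: J = I_x + I_y = [185³/12 + 2×185×92.5²] + [185×61.67² + 2(185³/12 + 185×30.83²)] = 5804000 mm³.
Direct shear f_v = P/L_w = 661×10³ / 555 = 1191 N/mm (vertical).
Torsion M = P·e = 661×10³ × 120 = 79320000 N·mm.
Critical point at (x, y) = (123.3, 92.5) from centroid. f_tx = M·y/J = 1264 N/mm; f_ty = M·x/J = 1686 N/mm.
Resultant f_max = √[f_tx² + (f_v + f_ty)²] = √[1264² + (1191 + 1686)²] = 3142 N/mm.
Capacity per unit length: φr_n = 0.75 × 0.6 × 480 × (0.707 × 16) = 2443 N/mm.
3142 > 2443 → NOT adequate.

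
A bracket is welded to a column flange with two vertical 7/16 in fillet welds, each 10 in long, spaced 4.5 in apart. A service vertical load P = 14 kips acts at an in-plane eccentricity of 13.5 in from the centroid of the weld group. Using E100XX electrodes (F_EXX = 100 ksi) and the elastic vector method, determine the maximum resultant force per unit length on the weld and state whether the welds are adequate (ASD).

Total weld length L_w = 20 in. Treat welds as unit-width lines.
Polar moment about centroid: J = 2[d³/12 + d(b/2)²] = 2[10³/12 + 10×2.25²] = 267.9 in³.
Direct shear f_v = P/L_w = 14 / 20 = 0.7 kip/in (vertical).
Torsion M = P·e = 14 × 13.5 = 189 kip·in.
Critical point at (x, y) = (2.25, 5) from centroid. f_tx = M·y/J = 3.527 kip/in; f_ty = M·x/J = 1.587 kip/in.
Resultant f_max = √[f_tx² + (f_v + f_ty)²] = √[3.527² + (0.7 + 1.587)²] = 4.204 kip/in.
Capacity per unit length: r_n/Ω = (1/2.0) × 0.6 × 100 × (0.707 × 0.4375) = 9.279 kip/in.
4.204 ≤ 9.279 → adequate.

f_max ≈ 4.2 kip/in; adequate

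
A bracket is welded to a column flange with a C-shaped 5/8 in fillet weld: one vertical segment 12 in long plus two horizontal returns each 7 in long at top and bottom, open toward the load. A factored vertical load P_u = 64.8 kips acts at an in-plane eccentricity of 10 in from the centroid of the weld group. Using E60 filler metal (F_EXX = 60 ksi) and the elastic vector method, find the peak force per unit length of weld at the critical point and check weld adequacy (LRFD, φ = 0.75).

f_max ≈ 8.35 kip/in; adequate

Total weld length L_w = 26 in. Treat welds as unit-width lines.
Centroid: x̄ = 2×7×3.5 / 26 = 1.885 in from the vertical weld.
Polar moment about centroid: J = I_x + I_y = [12³/12 + 2×7×6²] + [12×1.885² + 2(7³/12 + 7×1.615²)] = 784.3 in³.
Direct shear f_v = P/L_w = 64.8 / 26 = 2.492 kip/in (vertical).
Torsion M = P·e = 64.8 × 10 = 648 kip·in.
Critical point at (x, y) = (5.115, 6) from centroid. f_tx = M·y/J = 4.957 kip/in; f_ty = M·x/J = 4.226 kip/in.
Resultant f_max = √[f_tx² + (f_v + f_ty)²] = √[4.957² + (2.492 + 4.226)²] = 8.349 kip/in.
Capacity per unit length: φr_n = 0.75 × 0.6 × 60 × (0.707 × 0.625) = 11.93 kip/in.
8.349 ≤ 11.93 → adequate.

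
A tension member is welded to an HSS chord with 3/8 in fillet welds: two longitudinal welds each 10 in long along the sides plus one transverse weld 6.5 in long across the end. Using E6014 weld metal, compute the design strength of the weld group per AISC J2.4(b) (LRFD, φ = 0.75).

φR_n ≈ 191 kip

E60XX → F_EXX = 60 ksi.
t_e = 0.707 × 0.375 = 0.2651 in.
R_nwl = 0.6 × 60 × 0.2651 × 20 = 190.9 kip (longitudinal, 2 welds).
R_nwt = 0.6 × 60 × 0.2651 × 6.5 = 62.04 kip (transverse, base value).
(i) R_nwl + R_nwt = 252.9 kip; (ii) 0.85 R_nwl + 1.5 R_nwt = 255.3 kip.
R_n = max = 255.3 kip [governs: (ii)]; φR_n = 191.5 kip.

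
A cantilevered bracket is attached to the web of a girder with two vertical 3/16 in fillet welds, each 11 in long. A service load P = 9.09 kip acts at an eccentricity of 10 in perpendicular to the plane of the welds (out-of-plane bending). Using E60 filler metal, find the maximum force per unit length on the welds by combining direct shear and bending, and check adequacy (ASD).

f_max ≈ 2.29 kip/in; adequate

E60XX → F_EXX = 60 ksi.
L_w = 2 × 11 = 22 in; section modulus (unit throat) S = 2 × L²/6 = 40.33 in².
Direct shear f_v = P/L_w = 9.09/22 = 0.4132 kip/in.
Moment M = P × e = 9.09 × 10 = 90.9 kip·in; bending f_b = M/S = 2.254 kip/in.
f_max = √(f_v² + f_b²) = √(0.4132² + 2.254²) = 2.291 kip/in.
r_n/Ω = (1/2.0) × 0.6 × 60 × (0.707 × 0.1875) = 2.386 kip/in → adequate.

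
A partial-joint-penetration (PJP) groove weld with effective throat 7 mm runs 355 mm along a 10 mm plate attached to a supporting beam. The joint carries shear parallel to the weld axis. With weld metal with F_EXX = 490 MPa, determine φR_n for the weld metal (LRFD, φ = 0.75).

φR_n ≈ 548 kN

Effective throat (given) t_e = 7 mm.
A_we = 7 × 355 = 2485 mm².
F_nw = 0.6 F_EXX = 294 MPa.
φR_n = 0.75 × 294 × 2485 × 10⁻³ = 547.9 kN.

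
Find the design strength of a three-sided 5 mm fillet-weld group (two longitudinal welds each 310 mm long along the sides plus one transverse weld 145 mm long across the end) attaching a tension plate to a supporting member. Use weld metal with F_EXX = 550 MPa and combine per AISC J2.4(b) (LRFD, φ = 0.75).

t_e = 0.707 × 5 = 3.535 mm.
R_nwl = 0.6 × 550 × 3.535 × 620 × 10⁻³ = 723.3 kN (longitudinal, 2 welds).
R_nwt = 0.6 × 550 × 3.535 × 145 × 10⁻³ = 169.1 kN (transverse, base value).
(i) R_nwl + R_nwt = 892.4 kN; (ii) 0.85 R_nwl + 1.5 R_nwt = 868.5 kN.
R_n = max = 892.4 kN [governs: (i)]; φR_n = 669.3 kN.

φR_n ≈ 669 kN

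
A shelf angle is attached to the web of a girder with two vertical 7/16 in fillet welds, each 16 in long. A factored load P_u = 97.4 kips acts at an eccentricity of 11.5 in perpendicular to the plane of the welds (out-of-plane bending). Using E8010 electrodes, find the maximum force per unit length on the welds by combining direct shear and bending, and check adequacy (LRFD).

f_max ≈ 13.5 kip/in; NOT adequate

E80XX → F_EXX = 80 ksi.
L_w = 2 × 16 = 32 in; section modulus (unit throat) S = 2 × L²/6 = 85.33 in².
Direct shear f_v = P/L_w = 97.4/32 = 3.044 kip/in.
Moment M = P × e = 97.4 × 11.5 = 1120.1 kip·in; bending f_b = M/S = 13.13 kip/in.
f_max = √(f_v² + f_b²) = √(3.044² + 13.13²) = 13.47 kip/in.
φr_n = 0.75 × 0.6 × 80 × (0.707 × 0.4375) = 11.14 kip/in → NOT adequate.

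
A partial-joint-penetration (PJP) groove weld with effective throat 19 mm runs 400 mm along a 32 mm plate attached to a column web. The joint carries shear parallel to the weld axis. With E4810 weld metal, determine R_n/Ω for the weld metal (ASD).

R_n/Ω ≈ 1090 kN

E48XX → F_EXX = 480 MPa.
Effective throat (given) t_e = 19 mm.
A_we = 19 × 400 = 7600 mm².
F_nw = 0.6 F_EXX = 288 MPa.
R_n/Ω = (288 × 7600) / 2.0 × 10⁻³ = 1094 kN.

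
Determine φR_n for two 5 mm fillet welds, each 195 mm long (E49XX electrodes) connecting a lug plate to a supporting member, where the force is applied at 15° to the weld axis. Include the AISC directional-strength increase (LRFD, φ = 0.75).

E49XX → F_EXX = 490 MPa.
t_e = 0.707 × 5 = 3.535 mm; A_we = 3.535 × 390 = 1379 mm².
Directional factor: 1.0 + 0.5 sin^1.5(15°) = 1.066.
F_nw = 0.6 × 490 × 1.066 = 313.4 MPa.
φR_n = 0.75 × 313.4 × 1379 × 10⁻³ = 324 kN.

φR_n ≈ 324 kN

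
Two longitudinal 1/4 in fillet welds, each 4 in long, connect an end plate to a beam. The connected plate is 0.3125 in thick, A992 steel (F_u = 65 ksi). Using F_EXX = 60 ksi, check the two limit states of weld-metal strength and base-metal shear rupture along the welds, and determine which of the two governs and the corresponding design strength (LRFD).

φR_n ≈ 38.2 kip (weld metal governs)

t_e = 0.707 × 0.25 = 0.1767 in; L = 8 in.
Weld metal: φR_n = 0.75 × 0.6 × 60 × 0.1767 × 8 = 38.18 kip.
Base metal (shear rupture): φR_n = 0.75 × 0.6 × 65 × 0.3125 × 8 = 73.12 kip.
Governing: weld metal.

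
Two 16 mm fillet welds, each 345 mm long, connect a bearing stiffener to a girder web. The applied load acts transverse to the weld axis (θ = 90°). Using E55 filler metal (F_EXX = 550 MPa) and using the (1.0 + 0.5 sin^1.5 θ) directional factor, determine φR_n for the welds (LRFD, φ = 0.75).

φR_n ≈ 2900 kN

t_e = 0.707 × 16 = 11.31 mm; A_we = 11.31 × 690 = 7805 mm².
Directional factor: 1.0 + 0.5 sin^1.5(90°) = 1.5.
F_nw = 0.6 × 550 × 1.5 = 495 MPa.
φR_n = 0.75 × 495 × 7805 × 10⁻³ = 2898 kN.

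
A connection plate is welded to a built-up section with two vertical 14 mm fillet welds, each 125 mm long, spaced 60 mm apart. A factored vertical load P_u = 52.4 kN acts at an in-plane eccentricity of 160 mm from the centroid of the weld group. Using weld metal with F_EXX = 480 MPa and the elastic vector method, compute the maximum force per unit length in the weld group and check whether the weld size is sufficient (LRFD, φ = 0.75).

f_max ≈ 1160 N/mm; adequate

Total weld length L_w = 250 mm. Treat welds as unit-width lines.
Polar moment about centroid: J = 2[d³/12 + d(b/2)²] = 2[125³/12 + 125×30²] = 550500 mm³.
Direct shear f_v = P/L_w = 52.4×10³ / 250 = 209.6 N/mm (vertical).
Torsion M = P·e = 52.4×10³ × 160 = 8384000 N·mm.
Critical point at (x, y) = (30, 62.5) from centroid. f_tx = M·y/J = 951.8 N/mm; f_ty = M·x/J = 456.9 N/mm.
Resultant f_max = √[f_tx² + (f_v + f_ty)²] = √[951.8² + (209.6 + 456.9)²] = 1162 N/mm.
Capacity per unit length: φr_n = 0.75 × 0.6 × 480 × (0.707 × 14) = 2138 N/mm.
1162 ≤ 2138 → adequate.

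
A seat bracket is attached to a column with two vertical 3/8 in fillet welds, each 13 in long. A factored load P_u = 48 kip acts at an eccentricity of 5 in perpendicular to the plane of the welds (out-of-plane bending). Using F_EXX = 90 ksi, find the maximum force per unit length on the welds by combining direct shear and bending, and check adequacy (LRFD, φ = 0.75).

L_w = 2 × 13 = 26 in; section modulus (unit throat) S = 2 × L²/6 = 56.33 in².
Direct shear f_v = P/L_w = 48/26 = 1.846 kip/in.
Moment M = P × e = 48 × 5 = 240 kip·in; bending f_b = M/S = 4.26 kip/in.
f_max = √(f_v² + f_b²) = √(1.846² + 4.26²) = 4.643 kip/in.
φr_n = 0.75 × 0.6 × 90 × (0.707 × 0.375) = 10.74 kip/in → adequate.

f_max ≈ 4.64 kip/in; adequate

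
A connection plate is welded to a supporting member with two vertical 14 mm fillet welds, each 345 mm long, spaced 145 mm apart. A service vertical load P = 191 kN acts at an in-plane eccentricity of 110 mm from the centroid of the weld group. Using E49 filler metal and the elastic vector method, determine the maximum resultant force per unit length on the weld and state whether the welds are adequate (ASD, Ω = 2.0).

E49XX → F_EXX = 490 MPa.
Total weld length L_w = 690 mm. Treat welds as unit-width lines.
Polar moment about centroid: J = 2[d³/12 + d(b/2)²] = 2[345³/12 + 345×72.5²] = 10470000 mm³.
Direct shear f_v = P/L_w = 191×10³ / 690 = 276.8 N/mm (vertical).
Torsion M = P·e = 191×10³ × 110 = 21010000 N·mm.
Critical point at (x, y) = (72.5, 172.5) from centroid. f_tx = M·y/J = 346.1 N/mm; f_ty = M·x/J = 145.5 N/mm.
Resultant f_max = √[f_tx² + (f_v + f_ty)²] = √[346.1² + (276.8 + 145.5)²] = 546 N/mm.
Capacity per unit length: r_n/Ω = (1/2.0) × 0.6 × 490 × (0.707 × 14) = 1455 N/mm.
546 ≤ 1455 → adequate.

f_max ≈ 546 N/mm; adequate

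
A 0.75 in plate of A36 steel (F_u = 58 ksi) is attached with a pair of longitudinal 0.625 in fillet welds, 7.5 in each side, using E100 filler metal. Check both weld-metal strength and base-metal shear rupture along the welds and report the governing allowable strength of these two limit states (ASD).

R_n/Ω ≈ 196 kip (base-metal shear rupture governs)

E100XX → F_EXX = 100 ksi.
t_e = 0.707 × 0.625 = 0.4419 in; L = 15 in.
Weld metal: R_n/Ω = (1/2.0) × 0.6 × 100 × 0.4419 × 15 = 198.8 kip.
Base metal (shear rupture): R_n/Ω = (1/2.0) × 0.6 × 58 × 0.75 × 15 = 195.7 kip.
Governing: base-metal shear rupture.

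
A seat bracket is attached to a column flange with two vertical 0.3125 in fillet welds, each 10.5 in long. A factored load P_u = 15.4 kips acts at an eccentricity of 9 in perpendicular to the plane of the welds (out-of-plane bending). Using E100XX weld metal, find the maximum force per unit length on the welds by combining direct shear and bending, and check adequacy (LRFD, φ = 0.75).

f_max ≈ 3.84 kip/in; adequate

E100XX → F_EXX = 100 ksi.
L_w = 2 × 10.5 = 21 in; section modulus (unit throat) S = 2 × L²/6 = 36.75 in².
Direct shear f_v = P/L_w = 15.4/21 = 0.7333 kip/in.
Moment M = P × e = 15.4 × 9 = 138.6 kip·in; bending f_b = M/S = 3.771 kip/in.
f_max = √(f_v² + f_b²) = √(0.7333² + 3.771²) = 3.842 kip/in.
φr_n = 0.75 × 0.6 × 100 × (0.707 × 0.3125) = 9.942 kip/in → adequate.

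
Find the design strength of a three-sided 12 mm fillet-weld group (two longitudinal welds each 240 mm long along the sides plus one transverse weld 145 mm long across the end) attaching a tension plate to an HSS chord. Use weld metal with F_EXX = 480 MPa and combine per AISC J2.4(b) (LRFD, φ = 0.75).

t_e = 0.707 × 12 = 8.484 mm.
R_nwl = 0.6 × 480 × 8.484 × 480 × 10⁻³ = 1173 kN (longitudinal, 2 welds).
R_nwt = 0.6 × 480 × 8.484 × 145 × 10⁻³ = 354.3 kN (transverse, base value).
(i) R_nwl + R_nwt = 1527 kN; (ii) 0.85 R_nwl + 1.5 R_nwt = 1528 kN.
R_n = max = 1528 kN [governs: (ii)]; φR_n = 1146 kN.

φR_n ≈ 1150 kN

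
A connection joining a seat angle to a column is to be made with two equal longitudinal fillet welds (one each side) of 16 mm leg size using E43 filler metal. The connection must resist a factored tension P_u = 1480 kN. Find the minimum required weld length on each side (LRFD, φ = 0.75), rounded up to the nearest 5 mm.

L = 340 mm on each side

E43XX → F_EXX = 430 MPa.
Throat t_e = 0.707 × 16 = 11.31 mm.
φr_n = 0.75 × 0.6 × 430 × 11.31 × 10⁻³ = 2.189 kN/mm.
L_req = P_u / φr_n = 1480 / 2.189 = 676.1 mm total.
Per side: 676.1 / 2 = 338.1 mm.
Round up → use L = 340 mm on each side.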